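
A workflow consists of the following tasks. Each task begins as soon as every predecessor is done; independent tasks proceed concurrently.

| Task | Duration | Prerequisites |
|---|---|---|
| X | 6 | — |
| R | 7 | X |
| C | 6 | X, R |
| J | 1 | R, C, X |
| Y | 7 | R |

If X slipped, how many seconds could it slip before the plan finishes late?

0

Critical path: X→R→C→J = 6+7+6+1 = 20, so the finish is 20 seconds.
X finishes as early as 6 and must finish by 6.
Float = 20 − 20 = 0.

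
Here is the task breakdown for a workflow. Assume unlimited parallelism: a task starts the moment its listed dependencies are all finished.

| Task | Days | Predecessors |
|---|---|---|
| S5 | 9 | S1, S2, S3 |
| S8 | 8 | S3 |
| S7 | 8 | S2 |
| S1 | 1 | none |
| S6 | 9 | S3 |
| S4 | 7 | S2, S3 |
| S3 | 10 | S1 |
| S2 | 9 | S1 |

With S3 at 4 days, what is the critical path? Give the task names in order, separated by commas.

S1, S2, S5

Critical path before the change: S1→S3→S5 = 1+10+9 = 20 giving 20 days.
S3 lies on that path, so at 4 days the path becomes 14 days.
Now S1→S2→S5 = 1+9+9 = 19 is longest, so the finish becomes 19 days.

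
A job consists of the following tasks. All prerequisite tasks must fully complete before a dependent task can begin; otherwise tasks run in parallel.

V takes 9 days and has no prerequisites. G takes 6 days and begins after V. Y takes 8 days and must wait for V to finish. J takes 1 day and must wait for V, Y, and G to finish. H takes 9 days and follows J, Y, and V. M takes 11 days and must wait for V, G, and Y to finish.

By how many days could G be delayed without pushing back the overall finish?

2

The longest chain is V→Y→M = 9+8+11 = 28; overall finish 28 days.
G finishes as early as 15 and must finish by 17.
Slack of G = 11 − 9 = 2 days.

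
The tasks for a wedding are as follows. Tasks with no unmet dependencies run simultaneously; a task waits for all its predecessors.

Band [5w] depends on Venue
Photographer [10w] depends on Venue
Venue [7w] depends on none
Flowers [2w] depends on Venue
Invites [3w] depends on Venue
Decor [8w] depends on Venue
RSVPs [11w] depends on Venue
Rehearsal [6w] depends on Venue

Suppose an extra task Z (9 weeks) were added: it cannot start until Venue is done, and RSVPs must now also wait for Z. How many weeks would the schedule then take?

27

Originally the schedule takes 18 weeks.
With Z inserted, RSVPs now waits for max(Venue, Z).
New critical path: Venue→Z→RSVPs = 7+9+11 = 27 ⇒ 27 weeks.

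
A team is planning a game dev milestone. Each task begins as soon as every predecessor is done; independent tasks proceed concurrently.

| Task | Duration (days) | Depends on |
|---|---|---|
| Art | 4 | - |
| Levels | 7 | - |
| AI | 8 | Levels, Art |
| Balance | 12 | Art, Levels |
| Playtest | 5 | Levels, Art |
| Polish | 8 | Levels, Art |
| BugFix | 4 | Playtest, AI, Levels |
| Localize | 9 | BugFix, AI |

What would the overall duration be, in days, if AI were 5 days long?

Actual critical path: Levels→AI→BugFix→Localize = 7+8+4+9 = 28 ⇒ 28 days.
Since AI is critical, the -3 change carries straight to that chain (now 25 days).
That remains the longest chain; total 25 days.

25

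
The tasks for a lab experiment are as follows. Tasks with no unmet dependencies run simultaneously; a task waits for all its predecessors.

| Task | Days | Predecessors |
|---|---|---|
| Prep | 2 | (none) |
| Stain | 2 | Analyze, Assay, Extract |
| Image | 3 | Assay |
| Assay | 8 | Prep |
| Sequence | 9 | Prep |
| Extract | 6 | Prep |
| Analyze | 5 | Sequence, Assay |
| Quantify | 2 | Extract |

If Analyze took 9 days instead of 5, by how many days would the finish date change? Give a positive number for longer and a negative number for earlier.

Critical path before the change: Prep→Sequence→Analyze→Stain = 2+9+5+2 = 18 giving 18 days.
Since Analyze is critical, the +4 change carries straight to that chain (now 22 days).
No other chain overtakes it, so the finish is 22 days.
Change in finish: 22 − 18 = +4 days.

4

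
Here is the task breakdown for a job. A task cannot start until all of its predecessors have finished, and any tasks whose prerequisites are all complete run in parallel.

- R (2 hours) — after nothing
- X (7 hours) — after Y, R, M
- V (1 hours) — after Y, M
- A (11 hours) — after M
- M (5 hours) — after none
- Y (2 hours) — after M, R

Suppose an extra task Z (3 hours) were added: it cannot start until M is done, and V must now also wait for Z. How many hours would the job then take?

16

Originally the job takes 16 hours.
With Z inserted, V now waits for max(Y, M, Z).
New critical path: M→A = 5+11 = 16 ⇒ 16 hours.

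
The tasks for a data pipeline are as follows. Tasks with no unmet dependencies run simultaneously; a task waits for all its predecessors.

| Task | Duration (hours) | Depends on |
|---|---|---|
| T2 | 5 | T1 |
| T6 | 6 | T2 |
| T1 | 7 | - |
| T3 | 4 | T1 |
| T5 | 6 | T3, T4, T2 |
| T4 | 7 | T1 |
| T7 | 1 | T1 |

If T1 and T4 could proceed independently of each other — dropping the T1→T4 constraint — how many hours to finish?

Original critical path: T1→T4→T5 = 7+7+6 = 20 ⇒ 20 hours.
Without T1→T4, T4's earliest start moves from 7 to 0.
The longest chain is now T1→T2→T5 = 7+5+6 = 18, so the plan takes 18 hours.

18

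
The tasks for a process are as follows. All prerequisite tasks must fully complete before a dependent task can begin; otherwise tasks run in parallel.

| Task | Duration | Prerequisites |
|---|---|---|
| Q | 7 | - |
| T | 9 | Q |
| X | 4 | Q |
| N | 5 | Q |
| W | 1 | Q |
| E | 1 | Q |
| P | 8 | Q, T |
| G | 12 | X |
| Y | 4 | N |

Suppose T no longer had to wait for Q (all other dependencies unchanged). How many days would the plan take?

23

With the dependency in place, Q→T→P = 7+9+8 = 24 sets the finish at 24 days.
Without Q→T, T's earliest start moves from 7 to 0.
The longest chain is now Q→X→G = 7+4+12 = 23, so the plan takes 23 days.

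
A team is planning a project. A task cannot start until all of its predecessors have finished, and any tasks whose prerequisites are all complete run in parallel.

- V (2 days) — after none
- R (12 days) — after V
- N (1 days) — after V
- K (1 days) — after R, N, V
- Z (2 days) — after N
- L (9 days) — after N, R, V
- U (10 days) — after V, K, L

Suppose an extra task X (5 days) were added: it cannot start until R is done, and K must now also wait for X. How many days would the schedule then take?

33

Originally the schedule takes 33 days.
With X inserted, K now waits for max(R, N, V, X).
New critical path: V→R→L→U = 2+12+9+10 = 33 ⇒ 33 days.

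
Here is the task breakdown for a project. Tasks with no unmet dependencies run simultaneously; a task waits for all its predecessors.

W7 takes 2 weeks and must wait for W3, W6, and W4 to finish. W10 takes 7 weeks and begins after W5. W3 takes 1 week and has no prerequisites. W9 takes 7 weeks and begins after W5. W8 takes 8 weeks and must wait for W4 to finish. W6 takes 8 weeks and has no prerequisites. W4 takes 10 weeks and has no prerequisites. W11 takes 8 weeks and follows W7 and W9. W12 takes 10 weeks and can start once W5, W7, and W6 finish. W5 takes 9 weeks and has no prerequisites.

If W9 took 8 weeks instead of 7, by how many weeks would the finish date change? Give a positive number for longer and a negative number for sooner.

Baseline: W5→W9→W11 = 9+7+8 = 24 → 24 weeks.
W9 is on the critical path; changing it to 8 makes that path 25 weeks.
That remains the longest chain; total 25 weeks.
Change in finish: 25 − 24 = +1 weeks.

1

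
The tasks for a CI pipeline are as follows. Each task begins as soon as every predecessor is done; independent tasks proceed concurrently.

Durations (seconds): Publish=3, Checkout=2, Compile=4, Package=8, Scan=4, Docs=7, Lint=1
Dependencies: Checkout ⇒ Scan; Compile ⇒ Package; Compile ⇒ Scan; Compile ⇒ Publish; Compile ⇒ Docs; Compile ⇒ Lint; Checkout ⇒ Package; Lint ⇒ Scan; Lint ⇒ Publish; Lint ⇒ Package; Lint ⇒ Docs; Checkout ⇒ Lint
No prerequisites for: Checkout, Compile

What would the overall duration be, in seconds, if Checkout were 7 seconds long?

16

Baseline: Compile→Lint→Package = 4+1+8 = 13 → 13 seconds.
The longest path through Checkout is only 11 seconds, so Checkout has float 2.
Now Checkout→Lint→Package = 7+1+8 = 16 is longest, so the finish becomes 16 seconds.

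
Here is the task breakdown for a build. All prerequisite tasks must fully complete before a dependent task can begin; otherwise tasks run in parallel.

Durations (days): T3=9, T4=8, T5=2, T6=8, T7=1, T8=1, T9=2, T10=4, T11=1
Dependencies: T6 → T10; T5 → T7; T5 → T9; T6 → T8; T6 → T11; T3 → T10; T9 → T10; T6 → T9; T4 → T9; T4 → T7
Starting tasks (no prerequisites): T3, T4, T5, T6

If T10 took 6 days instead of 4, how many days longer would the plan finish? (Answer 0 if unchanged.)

2

Actual critical path: T4→T9→T10 = 8+2+4 = 14 ⇒ 14 days.
T10 is on the critical path; changing it to 6 makes that path 16 days.
The critical path is still T4→T9→T10; finish is now 16 days.
Change in finish: 16 − 14 = +2 days.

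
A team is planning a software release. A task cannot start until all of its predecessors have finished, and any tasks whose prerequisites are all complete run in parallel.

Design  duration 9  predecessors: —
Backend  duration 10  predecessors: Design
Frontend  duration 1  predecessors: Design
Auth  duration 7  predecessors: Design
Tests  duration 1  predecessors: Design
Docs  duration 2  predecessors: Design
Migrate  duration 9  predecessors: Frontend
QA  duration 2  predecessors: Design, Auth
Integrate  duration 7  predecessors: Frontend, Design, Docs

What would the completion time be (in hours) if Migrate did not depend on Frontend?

Original critical path: Design→Backend = 9+10 = 19 ⇒ 19 hours.
Without Frontend→Migrate, Migrate's earliest start moves from 10 to 0.
New critical path: Design→Backend = 9+10 = 19 ⇒ 19 hours.

19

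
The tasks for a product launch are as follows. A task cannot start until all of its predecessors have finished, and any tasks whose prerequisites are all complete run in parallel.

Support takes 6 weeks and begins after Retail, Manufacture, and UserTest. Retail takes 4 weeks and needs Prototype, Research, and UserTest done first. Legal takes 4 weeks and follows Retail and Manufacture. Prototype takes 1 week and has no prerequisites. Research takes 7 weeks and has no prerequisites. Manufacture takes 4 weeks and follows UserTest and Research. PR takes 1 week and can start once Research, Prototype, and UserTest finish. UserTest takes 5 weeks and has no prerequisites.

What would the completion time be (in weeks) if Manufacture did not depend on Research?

17

Original critical path: Research→Manufacture→Support = 7+4+6 = 17 ⇒ 17 weeks.
Without Research→Manufacture, Manufacture's earliest start moves from 7 to 5.
After: Research→Retail→Support = 7+4+6 = 17 → 17 weeks.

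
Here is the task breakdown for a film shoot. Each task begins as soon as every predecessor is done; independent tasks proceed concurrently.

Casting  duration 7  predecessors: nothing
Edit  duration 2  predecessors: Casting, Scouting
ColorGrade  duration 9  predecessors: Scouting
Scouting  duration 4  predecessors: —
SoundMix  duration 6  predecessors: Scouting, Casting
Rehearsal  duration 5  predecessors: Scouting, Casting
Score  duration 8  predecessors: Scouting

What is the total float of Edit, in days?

Casting→SoundMix = 7+6 = 13 sets the makespan at 13 days.
Edit finishes as early as 9 and must finish by 13.
Float = 13 − 9 = 4.

4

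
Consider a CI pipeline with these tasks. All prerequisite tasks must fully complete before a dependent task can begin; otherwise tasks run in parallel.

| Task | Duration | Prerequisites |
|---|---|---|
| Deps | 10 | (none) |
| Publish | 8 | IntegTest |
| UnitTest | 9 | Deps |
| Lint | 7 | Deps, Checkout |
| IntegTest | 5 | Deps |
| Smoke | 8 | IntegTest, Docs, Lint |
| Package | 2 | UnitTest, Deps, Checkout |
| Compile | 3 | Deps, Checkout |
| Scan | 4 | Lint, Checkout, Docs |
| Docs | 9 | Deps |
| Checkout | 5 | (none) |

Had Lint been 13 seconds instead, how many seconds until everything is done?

31

Critical path before the change: Deps→Docs→Smoke = 10+9+8 = 27 giving 27 seconds.
The longest path through Lint is only 25 seconds, so Lint has float 2.
New critical path: Deps→Lint→Smoke = 10+13+8 = 31 ⇒ 31 seconds.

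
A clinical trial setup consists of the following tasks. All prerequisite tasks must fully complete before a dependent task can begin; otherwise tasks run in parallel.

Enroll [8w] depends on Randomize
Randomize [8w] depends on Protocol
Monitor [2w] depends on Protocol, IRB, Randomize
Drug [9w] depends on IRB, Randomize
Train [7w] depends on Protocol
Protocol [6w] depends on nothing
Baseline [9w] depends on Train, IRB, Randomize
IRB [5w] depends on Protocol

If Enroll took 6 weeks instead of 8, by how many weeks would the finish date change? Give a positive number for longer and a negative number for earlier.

Baseline: Protocol→Randomize→Drug = 6+8+9 = 23 → 23 weeks.
Enroll has 1 week of float (longest path through it is 22).
That remains the longest chain; total 23 weeks.
Change in finish: 23 − 23 = +0 weeks.

0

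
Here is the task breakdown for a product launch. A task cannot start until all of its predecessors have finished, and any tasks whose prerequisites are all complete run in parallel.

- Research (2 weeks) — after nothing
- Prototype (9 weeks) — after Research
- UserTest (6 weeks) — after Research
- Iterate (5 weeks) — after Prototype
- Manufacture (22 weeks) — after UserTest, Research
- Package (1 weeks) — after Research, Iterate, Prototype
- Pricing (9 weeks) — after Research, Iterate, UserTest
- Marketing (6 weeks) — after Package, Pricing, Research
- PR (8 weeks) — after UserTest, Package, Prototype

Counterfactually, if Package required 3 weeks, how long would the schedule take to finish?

31

Critical path before the change: Research→Prototype→Iterate→Pricing→Marketing = 2+9+5+9+6 = 31 giving 31 weeks.
Package has 6 weeks of float (longest path through it is 25).
That remains the longest chain; total 31 weeks.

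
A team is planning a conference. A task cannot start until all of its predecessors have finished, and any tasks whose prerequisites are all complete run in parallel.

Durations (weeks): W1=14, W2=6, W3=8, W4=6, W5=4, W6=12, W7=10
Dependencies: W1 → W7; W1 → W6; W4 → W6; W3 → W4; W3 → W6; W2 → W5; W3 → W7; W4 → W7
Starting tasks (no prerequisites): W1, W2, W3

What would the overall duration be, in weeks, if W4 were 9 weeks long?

29

As given, the longest chain is W3→W4→W6 = 8+6+12 = 26, so the finish is 26 weeks.
W4 is on the critical path; changing it to 9 makes that path 29 weeks.
That remains the longest chain; total 29 weeks.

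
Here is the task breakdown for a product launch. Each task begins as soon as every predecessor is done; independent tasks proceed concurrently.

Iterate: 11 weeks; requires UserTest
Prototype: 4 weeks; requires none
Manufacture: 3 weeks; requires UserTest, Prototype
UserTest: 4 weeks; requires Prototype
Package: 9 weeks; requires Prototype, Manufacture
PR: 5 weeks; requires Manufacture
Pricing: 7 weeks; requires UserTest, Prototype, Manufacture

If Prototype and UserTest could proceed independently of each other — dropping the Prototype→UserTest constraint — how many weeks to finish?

16

Original critical path: Prototype→UserTest→Manufacture→Package = 4+4+3+9 = 20 ⇒ 20 weeks.
Without Prototype→UserTest, UserTest's earliest start moves from 4 to 0.
New critical path: Prototype→Manufacture→Package = 4+3+9 = 16 ⇒ 16 weeks.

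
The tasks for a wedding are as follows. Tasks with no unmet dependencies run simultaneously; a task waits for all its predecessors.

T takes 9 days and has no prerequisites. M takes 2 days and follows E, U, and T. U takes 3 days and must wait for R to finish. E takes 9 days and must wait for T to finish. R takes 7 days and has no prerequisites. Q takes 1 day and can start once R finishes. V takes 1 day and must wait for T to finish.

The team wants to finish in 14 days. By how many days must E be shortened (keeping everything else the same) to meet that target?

6

Current finish: 20 days; target: 14.
E is on every critical path, so each day cut from E cuts the finish by one (this holds down to a finish of 12).
Need 20 − 14 = 6 days off E → E becomes 3 days, finish becomes 14.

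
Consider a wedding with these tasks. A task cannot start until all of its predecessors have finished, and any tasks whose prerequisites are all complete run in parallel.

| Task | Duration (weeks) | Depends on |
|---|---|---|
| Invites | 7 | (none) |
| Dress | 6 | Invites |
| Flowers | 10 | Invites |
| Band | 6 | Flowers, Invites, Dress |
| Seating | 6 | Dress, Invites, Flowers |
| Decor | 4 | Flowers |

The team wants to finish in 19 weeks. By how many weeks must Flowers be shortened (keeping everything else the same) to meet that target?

Current finish: 23 weeks; target: 19.
Flowers is on every critical path, so each week cut from Flowers cuts the finish by one (this holds down to a finish of 19).
Need 23 − 19 = 4 weeks off Flowers → Flowers becomes 6 weeks, finish becomes 19.

4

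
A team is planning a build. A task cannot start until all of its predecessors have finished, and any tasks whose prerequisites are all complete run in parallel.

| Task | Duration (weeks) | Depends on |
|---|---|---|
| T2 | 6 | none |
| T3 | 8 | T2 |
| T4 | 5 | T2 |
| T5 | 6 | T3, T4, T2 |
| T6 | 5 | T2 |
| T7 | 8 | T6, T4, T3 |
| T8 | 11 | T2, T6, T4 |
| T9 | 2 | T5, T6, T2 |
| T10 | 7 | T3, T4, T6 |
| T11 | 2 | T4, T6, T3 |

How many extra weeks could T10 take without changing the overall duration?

1

T2→T3→T5→T9 = 6+8+6+2 = 22 sets the makespan at 22 weeks.
The longest chain containing T10 totals 21 weeks.
Float = 22 − 21 = 1.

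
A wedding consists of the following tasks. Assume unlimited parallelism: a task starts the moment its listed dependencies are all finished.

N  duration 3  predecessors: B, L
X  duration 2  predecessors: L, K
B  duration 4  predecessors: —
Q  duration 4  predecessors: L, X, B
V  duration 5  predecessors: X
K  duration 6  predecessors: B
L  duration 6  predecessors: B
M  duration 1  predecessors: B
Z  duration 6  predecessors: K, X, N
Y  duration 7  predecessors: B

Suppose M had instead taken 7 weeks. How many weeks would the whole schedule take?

Baseline: B→L→N→Z = 4+6+3+6 = 19 → 19 weeks.
The longest path through M is only 5 weeks, so M has float 14.
The critical path is still B→L→N→Z; finish is now 19 weeks.

19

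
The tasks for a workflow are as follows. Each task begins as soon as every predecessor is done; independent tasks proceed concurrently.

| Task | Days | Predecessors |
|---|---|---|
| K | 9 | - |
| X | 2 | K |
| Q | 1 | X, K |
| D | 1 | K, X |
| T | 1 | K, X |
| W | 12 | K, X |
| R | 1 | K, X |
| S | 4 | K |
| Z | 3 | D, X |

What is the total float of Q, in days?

The longest chain is K→X→W = 9+2+12 = 23; overall finish 23 days.
Longest path through Q: 12 days (earliest finish 12, latest finish 23).
Float = 23 − 12 = 11.

11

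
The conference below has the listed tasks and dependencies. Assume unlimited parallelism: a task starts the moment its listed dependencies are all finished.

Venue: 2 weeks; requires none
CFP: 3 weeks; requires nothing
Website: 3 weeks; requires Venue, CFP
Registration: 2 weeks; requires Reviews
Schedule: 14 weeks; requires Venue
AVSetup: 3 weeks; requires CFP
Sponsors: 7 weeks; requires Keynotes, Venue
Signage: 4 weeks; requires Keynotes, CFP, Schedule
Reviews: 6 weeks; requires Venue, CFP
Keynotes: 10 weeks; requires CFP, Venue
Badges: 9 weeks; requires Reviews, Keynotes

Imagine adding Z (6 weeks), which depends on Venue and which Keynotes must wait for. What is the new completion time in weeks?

27

Originally the job takes 22 weeks.
With Z inserted, Keynotes now waits for max(CFP, Venue, Z).
New critical path: Venue→Z→Keynotes→Badges = 2+6+10+9 = 27 ⇒ 27 weeks.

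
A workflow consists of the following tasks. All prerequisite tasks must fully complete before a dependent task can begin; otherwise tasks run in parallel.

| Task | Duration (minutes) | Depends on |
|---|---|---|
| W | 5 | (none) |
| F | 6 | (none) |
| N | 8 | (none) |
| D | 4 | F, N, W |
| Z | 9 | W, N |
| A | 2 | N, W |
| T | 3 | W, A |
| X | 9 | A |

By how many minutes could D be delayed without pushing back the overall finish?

7

The longest chain is N→A→X = 8+2+9 = 19; overall finish 19 minutes.
The longest chain containing D totals 12 minutes.
Float = 19 − 12 = 7.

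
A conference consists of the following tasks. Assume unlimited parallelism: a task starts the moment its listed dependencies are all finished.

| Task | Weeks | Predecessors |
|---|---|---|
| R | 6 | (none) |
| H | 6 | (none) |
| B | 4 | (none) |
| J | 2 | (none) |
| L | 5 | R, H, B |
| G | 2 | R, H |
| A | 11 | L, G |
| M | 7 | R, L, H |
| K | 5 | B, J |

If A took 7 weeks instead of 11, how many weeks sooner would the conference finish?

4

The binding path is R→L→A = 6+5+11 = 22; finish at 22 weeks.
Since A is critical, the -4 change carries straight to that chain (now 18 weeks).
The critical path is still R→L→A; finish is now 18 weeks.
Change in finish: 18 − 22 = -4 weeks.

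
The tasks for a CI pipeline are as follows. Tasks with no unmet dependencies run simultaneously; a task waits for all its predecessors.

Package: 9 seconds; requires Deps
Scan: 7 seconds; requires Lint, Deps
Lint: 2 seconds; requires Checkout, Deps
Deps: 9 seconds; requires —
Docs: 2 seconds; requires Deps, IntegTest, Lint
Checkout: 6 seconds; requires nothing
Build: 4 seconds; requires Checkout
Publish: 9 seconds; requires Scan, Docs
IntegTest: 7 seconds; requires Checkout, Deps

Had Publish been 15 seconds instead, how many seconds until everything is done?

Baseline: Deps→Lint→Scan→Publish = 9+2+7+9 = 27 → 27 seconds.
Since Publish is critical, the +6 change carries straight to that chain (now 33 seconds).
The critical path is still Deps→Lint→Scan→Publish; finish is now 33 seconds.

33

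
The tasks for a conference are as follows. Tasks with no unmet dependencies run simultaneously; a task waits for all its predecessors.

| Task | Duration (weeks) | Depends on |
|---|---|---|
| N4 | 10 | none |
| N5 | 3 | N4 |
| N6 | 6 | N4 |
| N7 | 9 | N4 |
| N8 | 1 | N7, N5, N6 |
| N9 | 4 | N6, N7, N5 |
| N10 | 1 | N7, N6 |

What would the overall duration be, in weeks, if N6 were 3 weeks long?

23

Baseline: N4→N7→N9 = 10+9+4 = 23 → 23 weeks.
N6 has 3 weeks of float (longest path through it is 20).
That remains the longest chain; total 23 weeks.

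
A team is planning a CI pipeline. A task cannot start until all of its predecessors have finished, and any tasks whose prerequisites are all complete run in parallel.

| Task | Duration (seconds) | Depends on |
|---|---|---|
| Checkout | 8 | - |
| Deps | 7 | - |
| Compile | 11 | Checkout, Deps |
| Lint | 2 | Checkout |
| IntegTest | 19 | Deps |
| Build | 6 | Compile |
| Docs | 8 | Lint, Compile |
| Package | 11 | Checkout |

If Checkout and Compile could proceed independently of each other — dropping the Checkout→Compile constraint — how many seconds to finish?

Original critical path: Checkout→Compile→Docs = 8+11+8 = 27 ⇒ 27 seconds.
Without Checkout→Compile, Compile's earliest start moves from 8 to 7.
After: Deps→Compile→Docs = 7+11+8 = 26 → 26 seconds.

26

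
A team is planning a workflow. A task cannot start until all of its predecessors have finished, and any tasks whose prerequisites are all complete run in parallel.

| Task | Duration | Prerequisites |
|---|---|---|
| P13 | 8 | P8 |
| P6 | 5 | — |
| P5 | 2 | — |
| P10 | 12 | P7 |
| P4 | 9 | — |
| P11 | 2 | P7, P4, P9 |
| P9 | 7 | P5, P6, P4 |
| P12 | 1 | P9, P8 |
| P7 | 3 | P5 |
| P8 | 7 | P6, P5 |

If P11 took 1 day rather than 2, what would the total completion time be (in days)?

Baseline: P6→P8→P13 = 5+7+8 = 20 → 20 days.
P11 is off the critical path — its longest chain is 18 days, giving 2 of slack.
That remains the longest chain; total 20 days.

20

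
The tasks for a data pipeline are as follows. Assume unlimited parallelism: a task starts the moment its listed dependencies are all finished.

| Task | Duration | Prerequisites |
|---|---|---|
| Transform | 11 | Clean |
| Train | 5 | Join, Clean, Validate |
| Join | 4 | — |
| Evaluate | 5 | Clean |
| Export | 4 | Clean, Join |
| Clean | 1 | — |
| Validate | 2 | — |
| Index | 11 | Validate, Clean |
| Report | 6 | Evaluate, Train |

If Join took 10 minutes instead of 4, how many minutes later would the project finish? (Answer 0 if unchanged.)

6

Baseline: Join→Train→Report = 4+5+6 = 15 → 15 minutes.
Join is on the critical path; changing it to 10 makes that path 21 minutes.
No other chain overtakes it, so the finish is 21 minutes.
Change in finish: 21 − 15 = +6 minutes.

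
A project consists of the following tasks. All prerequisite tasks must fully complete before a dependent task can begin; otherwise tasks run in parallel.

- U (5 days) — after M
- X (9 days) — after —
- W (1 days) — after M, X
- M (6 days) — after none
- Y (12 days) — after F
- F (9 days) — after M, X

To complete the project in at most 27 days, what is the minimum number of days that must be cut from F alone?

3

Current finish: 30 days; target: 27.
F is on every critical path, so each day cut from F cuts the finish by one (this holds down to a finish of 22).
Need 30 − 27 = 3 days off F → F becomes 6 days, finish becomes 27.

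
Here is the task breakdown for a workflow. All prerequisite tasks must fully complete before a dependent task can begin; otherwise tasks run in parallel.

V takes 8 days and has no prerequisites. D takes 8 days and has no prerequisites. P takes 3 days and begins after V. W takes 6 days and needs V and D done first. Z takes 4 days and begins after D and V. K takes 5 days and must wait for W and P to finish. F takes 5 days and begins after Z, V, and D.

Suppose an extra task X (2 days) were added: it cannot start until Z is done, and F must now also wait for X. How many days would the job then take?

19

Originally the job takes 19 days.
With X inserted, F now waits for max(Z, V, D, X).
New critical path: V→W→K = 8+6+5 = 19 ⇒ 19 days.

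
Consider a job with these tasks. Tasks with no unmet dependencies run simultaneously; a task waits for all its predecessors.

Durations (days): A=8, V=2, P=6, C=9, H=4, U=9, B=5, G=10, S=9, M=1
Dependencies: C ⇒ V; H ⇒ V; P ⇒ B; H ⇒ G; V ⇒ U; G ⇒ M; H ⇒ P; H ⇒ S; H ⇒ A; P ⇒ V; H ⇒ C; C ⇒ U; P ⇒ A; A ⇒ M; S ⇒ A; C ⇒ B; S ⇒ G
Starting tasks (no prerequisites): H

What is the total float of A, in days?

2

Critical path: H→S→G→M = 4+9+10+1 = 24, so the finish is 24 days.
The longest chain containing A totals 22 days.
Slack of A = 15 − 13 = 2 days.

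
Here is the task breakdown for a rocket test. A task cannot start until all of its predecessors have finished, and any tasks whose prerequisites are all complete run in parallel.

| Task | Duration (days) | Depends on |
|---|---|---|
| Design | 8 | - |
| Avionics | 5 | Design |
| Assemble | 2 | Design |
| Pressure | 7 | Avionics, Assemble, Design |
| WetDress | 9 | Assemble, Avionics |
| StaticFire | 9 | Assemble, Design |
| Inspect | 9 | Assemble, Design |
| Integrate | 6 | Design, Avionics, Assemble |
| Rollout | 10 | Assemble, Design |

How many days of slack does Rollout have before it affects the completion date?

2

Critical path: Design→Avionics→WetDress = 8+5+9 = 22, so the finish is 22 days.
The longest chain containing Rollout totals 20 days.
Slack of Rollout = 12 − 10 = 2 days.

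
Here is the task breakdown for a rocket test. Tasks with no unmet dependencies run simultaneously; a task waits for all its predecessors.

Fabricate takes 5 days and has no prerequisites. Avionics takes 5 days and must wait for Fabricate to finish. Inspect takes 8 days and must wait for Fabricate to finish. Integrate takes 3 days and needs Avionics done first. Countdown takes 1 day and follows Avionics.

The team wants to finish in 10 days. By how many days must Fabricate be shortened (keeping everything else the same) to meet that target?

Current finish: 13 days; target: 10.
Fabricate is on every critical path, so each day cut from Fabricate cuts the finish by one (this holds down to a finish of 9).
Need 13 − 10 = 3 days off Fabricate → Fabricate becomes 2 days, finish becomes 10.

3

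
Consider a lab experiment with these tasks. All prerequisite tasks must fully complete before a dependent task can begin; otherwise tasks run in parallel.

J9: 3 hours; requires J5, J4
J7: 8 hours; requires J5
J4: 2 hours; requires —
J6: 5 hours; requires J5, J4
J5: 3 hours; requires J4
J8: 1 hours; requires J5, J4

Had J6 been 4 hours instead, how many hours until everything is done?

13

Baseline: J4→J5→J7 = 2+3+8 = 13 → 13 hours.
The longest path through J6 is only 10 hours, so J6 has float 3.
The critical path is still J4→J5→J7; finish is now 13 hours.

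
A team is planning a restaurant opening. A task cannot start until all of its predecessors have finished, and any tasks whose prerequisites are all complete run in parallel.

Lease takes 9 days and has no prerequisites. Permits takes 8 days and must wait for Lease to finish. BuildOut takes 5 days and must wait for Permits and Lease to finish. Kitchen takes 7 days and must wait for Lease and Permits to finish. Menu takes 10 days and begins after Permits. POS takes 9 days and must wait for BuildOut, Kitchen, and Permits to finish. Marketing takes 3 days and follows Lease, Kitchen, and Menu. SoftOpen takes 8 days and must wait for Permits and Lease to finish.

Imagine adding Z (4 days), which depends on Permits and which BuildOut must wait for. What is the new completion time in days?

35

Originally the restaurant opening takes 33 days.
With Z inserted, BuildOut now waits for max(Permits, Lease, Z).
New critical path: Lease→Permits→Z→BuildOut→POS = 9+8+4+5+9 = 35 ⇒ 35 days.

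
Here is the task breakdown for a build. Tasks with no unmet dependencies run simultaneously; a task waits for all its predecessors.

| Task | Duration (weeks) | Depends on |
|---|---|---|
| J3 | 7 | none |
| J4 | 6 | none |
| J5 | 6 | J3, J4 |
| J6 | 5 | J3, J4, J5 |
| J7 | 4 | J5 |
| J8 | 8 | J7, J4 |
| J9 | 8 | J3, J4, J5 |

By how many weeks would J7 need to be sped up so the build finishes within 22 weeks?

3

Current finish: 25 weeks; target: 22.
J7 is on every critical path, so each week cut from J7 cuts the finish by one (this holds down to a finish of 22).
Need 25 − 22 = 3 weeks off J7 → J7 becomes 1 week, finish becomes 22.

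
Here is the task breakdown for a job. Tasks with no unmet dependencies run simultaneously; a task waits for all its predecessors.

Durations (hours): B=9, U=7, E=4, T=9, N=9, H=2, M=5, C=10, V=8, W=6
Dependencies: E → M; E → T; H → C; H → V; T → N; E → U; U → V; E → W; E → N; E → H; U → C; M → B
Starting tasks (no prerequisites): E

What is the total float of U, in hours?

1

Critical path: E→T→N = 4+9+9 = 22, so the finish is 22 hours.
The longest chain containing U totals 21 hours.
So U can slip 12 − 11 = 1 hour.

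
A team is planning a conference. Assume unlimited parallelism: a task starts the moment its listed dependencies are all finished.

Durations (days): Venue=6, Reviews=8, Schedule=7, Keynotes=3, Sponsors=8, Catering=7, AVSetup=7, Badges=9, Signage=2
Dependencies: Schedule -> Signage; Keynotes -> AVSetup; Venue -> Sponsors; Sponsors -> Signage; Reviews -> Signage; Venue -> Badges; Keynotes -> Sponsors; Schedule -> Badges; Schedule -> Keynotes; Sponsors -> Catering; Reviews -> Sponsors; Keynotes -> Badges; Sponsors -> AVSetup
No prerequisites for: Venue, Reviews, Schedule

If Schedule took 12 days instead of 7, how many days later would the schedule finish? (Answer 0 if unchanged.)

5

The binding path is Schedule→Keynotes→Sponsors→Catering = 7+3+8+7 = 25; finish at 25 days.
Schedule lies on that path, so at 12 days the path becomes 30 days.
No other chain overtakes it, so the finish is 30 days.
Change in finish: 30 − 25 = +5 days.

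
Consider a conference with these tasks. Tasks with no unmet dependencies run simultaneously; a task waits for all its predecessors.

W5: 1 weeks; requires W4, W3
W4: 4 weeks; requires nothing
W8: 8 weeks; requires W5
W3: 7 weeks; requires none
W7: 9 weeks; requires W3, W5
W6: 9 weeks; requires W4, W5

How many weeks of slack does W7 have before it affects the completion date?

0

Critical path: W3→W5→W6 = 7+1+9 = 17, so the finish is 17 weeks.
W7 finishes as early as 17 and must finish by 17.
Float = 17 − 17 = 0.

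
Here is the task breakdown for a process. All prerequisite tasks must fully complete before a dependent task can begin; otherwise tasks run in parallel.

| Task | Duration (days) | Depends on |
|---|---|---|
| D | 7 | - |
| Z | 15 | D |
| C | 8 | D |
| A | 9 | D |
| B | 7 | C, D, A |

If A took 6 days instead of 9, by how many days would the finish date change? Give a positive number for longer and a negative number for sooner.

-1

Actual critical path: D→A→B = 7+9+7 = 23 ⇒ 23 days.
Since A is critical, the -3 change carries straight to that chain (now 20 days).
The binding chain switches to D→Z = 7+15 = 22; finish 22 days.
Change in finish: 22 − 23 = -1 days.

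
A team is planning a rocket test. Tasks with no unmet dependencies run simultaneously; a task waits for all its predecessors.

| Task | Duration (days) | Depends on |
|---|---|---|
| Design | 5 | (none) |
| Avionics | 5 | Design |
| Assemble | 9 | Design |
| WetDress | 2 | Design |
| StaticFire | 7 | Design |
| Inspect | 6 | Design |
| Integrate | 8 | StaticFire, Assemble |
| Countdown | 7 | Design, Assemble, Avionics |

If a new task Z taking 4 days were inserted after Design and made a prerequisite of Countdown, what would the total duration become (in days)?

22

Originally the job takes 22 days.
With Z inserted, Countdown now waits for max(Design, Assemble, Avionics, Z).
New critical path: Design→Assemble→Integrate = 5+9+8 = 22 ⇒ 22 days.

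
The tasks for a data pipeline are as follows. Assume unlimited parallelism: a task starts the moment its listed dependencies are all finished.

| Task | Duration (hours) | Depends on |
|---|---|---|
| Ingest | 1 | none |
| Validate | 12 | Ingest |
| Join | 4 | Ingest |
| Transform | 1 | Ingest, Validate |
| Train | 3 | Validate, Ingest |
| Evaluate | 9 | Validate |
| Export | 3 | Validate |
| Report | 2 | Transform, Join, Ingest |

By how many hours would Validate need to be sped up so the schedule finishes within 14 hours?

Current finish: 22 hours; target: 14.
Validate is on every critical path, so each hour cut from Validate cuts the finish by one (this holds down to a finish of 11).
Need 22 − 14 = 8 hours off Validate → Validate becomes 4 hours, finish becomes 14.

8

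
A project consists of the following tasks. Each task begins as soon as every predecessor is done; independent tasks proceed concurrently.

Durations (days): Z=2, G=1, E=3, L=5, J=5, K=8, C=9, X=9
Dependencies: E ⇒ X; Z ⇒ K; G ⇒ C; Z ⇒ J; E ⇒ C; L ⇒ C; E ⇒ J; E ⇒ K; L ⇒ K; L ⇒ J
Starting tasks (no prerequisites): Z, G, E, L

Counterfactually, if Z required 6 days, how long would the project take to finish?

14

Baseline: L→C = 5+9 = 14 → 14 days.
Z is off the critical path — its longest chain is 10 days, giving 4 of slack.
The binding chain switches to Z→K = 6+8 = 14; finish 14 days.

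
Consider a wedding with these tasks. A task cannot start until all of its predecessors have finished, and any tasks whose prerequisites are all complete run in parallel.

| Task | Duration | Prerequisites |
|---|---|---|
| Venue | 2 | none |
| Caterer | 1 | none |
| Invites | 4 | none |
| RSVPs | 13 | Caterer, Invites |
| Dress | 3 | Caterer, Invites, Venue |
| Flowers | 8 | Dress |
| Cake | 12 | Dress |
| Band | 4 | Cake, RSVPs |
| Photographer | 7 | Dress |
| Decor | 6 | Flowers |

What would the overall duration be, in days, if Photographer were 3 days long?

Baseline: Invites→Dress→Cake→Band = 4+3+12+4 = 23 → 23 days.
Photographer has 9 days of float (longest path through it is 14).
The critical path is still Invites→Dress→Cake→Band; finish is now 23 days.

23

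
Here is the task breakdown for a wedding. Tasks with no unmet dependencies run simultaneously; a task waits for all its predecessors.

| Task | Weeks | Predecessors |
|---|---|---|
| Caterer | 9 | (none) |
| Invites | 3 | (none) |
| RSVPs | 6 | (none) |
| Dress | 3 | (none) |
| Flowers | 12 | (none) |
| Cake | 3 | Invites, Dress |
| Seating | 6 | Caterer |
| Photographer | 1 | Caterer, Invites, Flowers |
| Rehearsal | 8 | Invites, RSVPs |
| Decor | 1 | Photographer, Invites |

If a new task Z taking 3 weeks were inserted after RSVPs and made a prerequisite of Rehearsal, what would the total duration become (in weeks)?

17

Originally the schedule takes 15 weeks.
With Z inserted, Rehearsal now waits for max(Invites, RSVPs, Z).
New critical path: RSVPs→Z→Rehearsal = 6+3+8 = 17 ⇒ 17 weeks.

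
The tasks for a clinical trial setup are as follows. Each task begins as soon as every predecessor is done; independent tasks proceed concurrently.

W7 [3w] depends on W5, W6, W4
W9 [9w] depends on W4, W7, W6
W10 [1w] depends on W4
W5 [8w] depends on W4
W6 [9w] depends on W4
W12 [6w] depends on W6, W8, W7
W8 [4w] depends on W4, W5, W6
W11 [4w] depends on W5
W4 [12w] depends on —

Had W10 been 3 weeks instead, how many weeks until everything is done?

Critical path before the change: W4→W6→W7→W9 = 12+9+3+9 = 33 giving 33 weeks.
The longest path through W10 is only 13 weeks, so W10 has float 20.
The critical path is still W4→W6→W7→W9; finish is now 33 weeks.

33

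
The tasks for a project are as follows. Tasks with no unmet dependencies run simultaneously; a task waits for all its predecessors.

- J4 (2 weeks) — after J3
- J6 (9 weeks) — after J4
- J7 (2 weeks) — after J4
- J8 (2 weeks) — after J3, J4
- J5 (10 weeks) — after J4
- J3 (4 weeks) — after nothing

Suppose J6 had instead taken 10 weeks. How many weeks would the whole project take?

The binding path is J3→J4→J5 = 4+2+10 = 16; finish at 16 weeks.
J6 has 1 week of float (longest path through it is 15).
The critical path is still J3→J4→J5; finish is now 16 weeks.

16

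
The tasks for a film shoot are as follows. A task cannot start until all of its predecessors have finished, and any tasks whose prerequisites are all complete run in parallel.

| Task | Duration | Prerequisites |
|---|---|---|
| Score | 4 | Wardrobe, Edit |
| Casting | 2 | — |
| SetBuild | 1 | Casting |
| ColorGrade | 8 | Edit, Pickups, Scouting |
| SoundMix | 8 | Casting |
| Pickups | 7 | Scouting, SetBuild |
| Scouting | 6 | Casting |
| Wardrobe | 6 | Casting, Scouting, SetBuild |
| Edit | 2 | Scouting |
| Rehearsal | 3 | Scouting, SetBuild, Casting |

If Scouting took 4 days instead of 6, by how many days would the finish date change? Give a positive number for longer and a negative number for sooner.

Baseline: Casting→Scouting→Pickups→ColorGrade = 2+6+7+8 = 23 → 23 days.
Since Scouting is critical, the -2 change carries straight to that chain (now 21 days).
That remains the longest chain; total 21 days.
Change in finish: 21 − 23 = -2 days.

-2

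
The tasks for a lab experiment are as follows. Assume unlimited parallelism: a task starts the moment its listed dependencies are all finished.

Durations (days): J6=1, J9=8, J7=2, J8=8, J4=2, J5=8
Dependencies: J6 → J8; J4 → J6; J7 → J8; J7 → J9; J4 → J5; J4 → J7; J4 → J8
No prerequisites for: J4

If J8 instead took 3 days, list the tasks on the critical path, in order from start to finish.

J4, J7, J9

Actual critical path: J4→J7→J8 = 2+2+8 = 12 ⇒ 12 days.
J8 is on the critical path; changing it to 3 makes that path 7 days.
The binding chain switches to J4→J7→J9 = 2+2+8 = 12; finish 12 days.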